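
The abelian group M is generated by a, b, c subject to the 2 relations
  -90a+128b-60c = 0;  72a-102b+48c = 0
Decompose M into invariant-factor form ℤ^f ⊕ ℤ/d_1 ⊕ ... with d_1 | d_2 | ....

rank_ℚ(R)=2; free=3−2=1
SNF(R) diag = [2, 6] → torsion [2, 6]

Answer: M ≅ ℤ^1 ⊕ ℤ/2 ⊕ ℤ/6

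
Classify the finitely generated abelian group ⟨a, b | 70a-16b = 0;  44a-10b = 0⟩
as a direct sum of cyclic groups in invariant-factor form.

Answer: M ≅ ℤ/2 ⊕ ℤ/2

Derivation:
rank_ℚ(R)=2; free=2−2=0
SNF(R) diag = [2, 2] → torsion [2, 2]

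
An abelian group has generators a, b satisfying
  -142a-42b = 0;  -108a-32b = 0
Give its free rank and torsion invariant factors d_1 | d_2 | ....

rank_ℚ(R)=2; free=2−2=0
SNF(R) diag = [2, 4] → torsion [2, 4]

Answer: M ≅ ℤ/2 ⊕ ℤ/4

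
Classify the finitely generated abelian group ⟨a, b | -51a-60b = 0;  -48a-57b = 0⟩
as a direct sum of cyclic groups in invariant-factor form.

Answer: M ≅ ℤ/3 ⊕ ℤ/9

Derivation:
rank_ℚ(R)=2; free=2−2=0
SNF(R) diag = [3, 9] → torsion [3, 9]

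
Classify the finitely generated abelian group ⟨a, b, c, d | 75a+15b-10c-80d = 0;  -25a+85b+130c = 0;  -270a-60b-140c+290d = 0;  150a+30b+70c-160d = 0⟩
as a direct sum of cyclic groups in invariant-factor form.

Answer: M ≅ ℤ/5 ⊕ ℤ/10 ⊕ ℤ/30 ⊕ ℤ/90

Derivation:
rank_ℚ(R)=4; free=4−4=0
SNF(R) diag = [5, 10, 30, 90] → torsion [5, 10, 30, 90]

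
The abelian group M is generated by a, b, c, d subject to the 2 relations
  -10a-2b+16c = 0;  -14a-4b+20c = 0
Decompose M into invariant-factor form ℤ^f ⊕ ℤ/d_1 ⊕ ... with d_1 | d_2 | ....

Answer: M ≅ ℤ^2 ⊕ ℤ/2 ⊕ ℤ/6

Derivation:
rank_ℚ(R)=2; free=4−2=2
SNF(R) diag = [2, 6] → torsion [2, 6]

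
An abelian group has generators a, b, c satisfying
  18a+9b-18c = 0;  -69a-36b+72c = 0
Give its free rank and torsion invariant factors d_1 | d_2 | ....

rank_ℚ(R)=2; free=3−2=1
SNF(R) diag = [3, 9] → torsion [3, 9]

Answer: M ≅ ℤ^1 ⊕ ℤ/3 ⊕ ℤ/9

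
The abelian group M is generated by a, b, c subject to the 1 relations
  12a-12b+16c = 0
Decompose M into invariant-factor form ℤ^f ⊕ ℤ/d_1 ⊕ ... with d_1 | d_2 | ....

Answer: M ≅ ℤ^2 ⊕ ℤ/4

Derivation:
rank_ℚ(R)=1; free=3−1=2
SNF(R) diag = [4] → torsion [4]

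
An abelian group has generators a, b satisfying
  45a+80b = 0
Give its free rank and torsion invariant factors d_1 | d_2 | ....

Answer: M ≅ ℤ^1 ⊕ ℤ/5

Derivation:
rank_ℚ(R)=1; free=2−1=1
SNF(R) diag = [5] → torsion [5]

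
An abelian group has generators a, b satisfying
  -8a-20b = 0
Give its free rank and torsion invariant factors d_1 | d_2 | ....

rank_ℚ(R)=1; free=2−1=1
SNF(R) diag = [4] → torsion [4]

Answer: M ≅ ℤ^1 ⊕ ℤ/4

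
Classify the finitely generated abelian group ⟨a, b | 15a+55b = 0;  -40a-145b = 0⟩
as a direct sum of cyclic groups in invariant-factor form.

Answer: M ≅ ℤ/5 ⊕ ℤ/5

Derivation:
rank_ℚ(R)=2; free=2−2=0
SNF(R) diag = [5, 5] → torsion [5, 5]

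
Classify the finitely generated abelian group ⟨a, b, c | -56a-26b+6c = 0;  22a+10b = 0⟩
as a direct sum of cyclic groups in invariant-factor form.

rank_ℚ(R)=2; free=3−2=1
SNF(R) diag = [2, 6] → torsion [2, 6]

Answer: M ≅ ℤ^1 ⊕ ℤ/2 ⊕ ℤ/6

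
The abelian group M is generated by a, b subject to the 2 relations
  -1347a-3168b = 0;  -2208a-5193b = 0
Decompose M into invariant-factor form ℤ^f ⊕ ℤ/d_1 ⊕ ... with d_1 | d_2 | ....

Answer: M ≅ ℤ/3 ⊕ ℤ/9

Derivation:
rank_ℚ(R)=2; free=2−2=0
SNF(R) diag = [3, 9] → torsion [3, 9]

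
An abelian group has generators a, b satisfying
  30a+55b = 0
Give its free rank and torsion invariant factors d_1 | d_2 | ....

rank_ℚ(R)=1; free=2−1=1
SNF(R) diag = [5] → torsion [5]

Answer: M ≅ ℤ^1 ⊕ ℤ/5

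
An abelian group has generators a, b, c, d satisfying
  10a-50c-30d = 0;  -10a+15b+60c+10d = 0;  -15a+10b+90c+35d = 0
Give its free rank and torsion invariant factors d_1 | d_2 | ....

rank_ℚ(R)=3; free=4−3=1
SNF(R) diag = [5, 5, 10] → torsion [5, 5, 10]

Answer: M ≅ ℤ^1 ⊕ ℤ/5 ⊕ ℤ/5 ⊕ ℤ/10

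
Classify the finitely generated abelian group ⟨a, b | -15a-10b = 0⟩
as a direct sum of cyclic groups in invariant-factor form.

Answer: M ≅ ℤ^1 ⊕ ℤ/5

Derivation:
rank_ℚ(R)=1; free=2−1=1
SNF(R) diag = [5] → torsion [5]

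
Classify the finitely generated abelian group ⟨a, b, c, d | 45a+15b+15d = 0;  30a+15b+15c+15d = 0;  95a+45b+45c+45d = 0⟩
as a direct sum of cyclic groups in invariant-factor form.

Answer: M ≅ ℤ^1 ⊕ ℤ/5 ⊕ ℤ/15 ⊕ ℤ/15

Derivation:
rank_ℚ(R)=3; free=4−3=1
SNF(R) diag = [5, 15, 15] → torsion [5, 15, 15]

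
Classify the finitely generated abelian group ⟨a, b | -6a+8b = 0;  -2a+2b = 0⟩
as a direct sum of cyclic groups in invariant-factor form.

rank_ℚ(R)=2; free=2−2=0
SNF(R) diag = [2, 2] → torsion [2, 2]

Answer: M ≅ ℤ/2 ⊕ ℤ/2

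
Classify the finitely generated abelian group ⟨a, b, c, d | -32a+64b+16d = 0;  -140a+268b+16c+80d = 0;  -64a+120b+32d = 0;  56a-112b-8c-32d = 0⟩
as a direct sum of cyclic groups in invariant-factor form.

rank_ℚ(R)=4; free=4−4=0
SNF(R) diag = [4, 8, 8, 16] → torsion [4, 8, 8, 16]

Answer: M ≅ ℤ/4 ⊕ ℤ/8 ⊕ ℤ/8 ⊕ ℤ/16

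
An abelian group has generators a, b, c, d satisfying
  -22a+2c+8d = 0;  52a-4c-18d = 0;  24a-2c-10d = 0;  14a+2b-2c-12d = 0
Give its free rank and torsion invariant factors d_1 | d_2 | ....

rank_ℚ(R)=4; free=4−4=0
SNF(R) diag = [2, 2, 2, 6] → torsion [2, 2, 2, 6]

Answer: M ≅ ℤ/2 ⊕ ℤ/2 ⊕ ℤ/2 ⊕ ℤ/6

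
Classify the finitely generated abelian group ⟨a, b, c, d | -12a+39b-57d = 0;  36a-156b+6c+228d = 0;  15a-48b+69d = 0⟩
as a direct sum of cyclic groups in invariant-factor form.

Answer: M ≅ ℤ^1 ⊕ ℤ/3 ⊕ ℤ/3 ⊕ ℤ/6

Derivation:
rank_ℚ(R)=3; free=4−3=1
SNF(R) diag = [3, 3, 6] → torsion [3, 3, 6]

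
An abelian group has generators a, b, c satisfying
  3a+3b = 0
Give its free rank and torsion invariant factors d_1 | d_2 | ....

Answer: M ≅ ℤ^2 ⊕ ℤ/3

Derivation:
rank_ℚ(R)=1; free=3−1=2
SNF(R) diag = [3] → torsion [3]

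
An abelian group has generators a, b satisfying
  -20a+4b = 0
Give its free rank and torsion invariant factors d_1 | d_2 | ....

Answer: M ≅ ℤ^1 ⊕ ℤ/4

Derivation:
rank_ℚ(R)=1; free=2−1=1
SNF(R) diag = [4] → torsion [4]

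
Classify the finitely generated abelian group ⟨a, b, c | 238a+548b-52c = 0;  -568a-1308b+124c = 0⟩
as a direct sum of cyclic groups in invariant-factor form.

rank_ℚ(R)=2; free=3−2=1
SNF(R) diag = [2, 4] → torsion [2, 4]

Answer: M ≅ ℤ^1 ⊕ ℤ/2 ⊕ ℤ/4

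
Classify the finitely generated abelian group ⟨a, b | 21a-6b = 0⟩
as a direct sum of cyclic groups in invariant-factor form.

rank_ℚ(R)=1; free=2−1=1
SNF(R) diag = [3] → torsion [3]

Answer: M ≅ ℤ^1 ⊕ ℤ/3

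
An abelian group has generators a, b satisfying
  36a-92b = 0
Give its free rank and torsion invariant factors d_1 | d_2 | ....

Answer: M ≅ ℤ^1 ⊕ ℤ/4

Derivation:
rank_ℚ(R)=1; free=2−1=1
SNF(R) diag = [4] → torsion [4]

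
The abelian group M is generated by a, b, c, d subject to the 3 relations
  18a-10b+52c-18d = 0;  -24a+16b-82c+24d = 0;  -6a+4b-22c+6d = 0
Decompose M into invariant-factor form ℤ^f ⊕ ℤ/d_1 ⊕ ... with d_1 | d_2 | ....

Answer: M ≅ ℤ^1 ⊕ ℤ/2 ⊕ ℤ/6 ⊕ ℤ/6

Derivation:
rank_ℚ(R)=3; free=4−3=1
SNF(R) diag = [2, 6, 6] → torsion [2, 6, 6]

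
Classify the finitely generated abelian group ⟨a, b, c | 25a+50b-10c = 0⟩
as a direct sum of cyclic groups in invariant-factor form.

rank_ℚ(R)=1; free=3−1=2
SNF(R) diag = [5] → torsion [5]

Answer: M ≅ ℤ^2 ⊕ ℤ/5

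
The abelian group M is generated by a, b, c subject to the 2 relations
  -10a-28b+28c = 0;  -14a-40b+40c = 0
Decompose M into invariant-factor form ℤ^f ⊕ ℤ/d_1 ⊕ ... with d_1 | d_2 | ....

rank_ℚ(R)=2; free=3−2=1
SNF(R) diag = [2, 4] → torsion [2, 4]

Answer: M ≅ ℤ^1 ⊕ ℤ/2 ⊕ ℤ/4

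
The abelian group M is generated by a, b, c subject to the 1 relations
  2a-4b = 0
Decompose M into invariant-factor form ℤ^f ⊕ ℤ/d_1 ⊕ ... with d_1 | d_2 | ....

Answer: M ≅ ℤ^2 ⊕ ℤ/2

Derivation:
rank_ℚ(R)=1; free=3−1=2
SNF(R) diag = [2] → torsion [2]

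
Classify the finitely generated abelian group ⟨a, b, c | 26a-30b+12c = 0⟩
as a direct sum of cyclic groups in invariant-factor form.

Answer: M ≅ ℤ^2 ⊕ ℤ/2

Derivation:
rank_ℚ(R)=1; free=3−1=2
SNF(R) diag = [2] → torsion [2]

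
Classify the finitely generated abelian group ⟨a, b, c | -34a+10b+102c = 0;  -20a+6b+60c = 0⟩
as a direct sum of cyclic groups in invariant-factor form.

rank_ℚ(R)=2; free=3−2=1
SNF(R) diag = [2, 2] → torsion [2, 2]

Answer: M ≅ ℤ^1 ⊕ ℤ/2 ⊕ ℤ/2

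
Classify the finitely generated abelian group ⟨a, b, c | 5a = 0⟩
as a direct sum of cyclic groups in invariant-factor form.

rank_ℚ(R)=1; free=3−1=2
SNF(R) diag = [5] → torsion [5]

Answer: M ≅ ℤ^2 ⊕ ℤ/5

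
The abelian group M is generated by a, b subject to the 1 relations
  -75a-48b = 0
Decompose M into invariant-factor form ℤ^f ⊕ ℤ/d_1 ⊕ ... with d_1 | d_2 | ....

Answer: M ≅ ℤ^1 ⊕ ℤ/3

Derivation:
rank_ℚ(R)=1; free=2−1=1
SNF(R) diag = [3] → torsion [3]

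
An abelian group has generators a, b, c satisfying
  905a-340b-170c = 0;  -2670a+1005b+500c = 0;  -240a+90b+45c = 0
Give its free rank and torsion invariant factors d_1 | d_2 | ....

Answer: M ≅ ℤ/5 ⊕ ℤ/5 ⊕ ℤ/15

Derivation:
rank_ℚ(R)=3; free=3−3=0
SNF(R) diag = [5, 5, 15] → torsion [5, 5, 15]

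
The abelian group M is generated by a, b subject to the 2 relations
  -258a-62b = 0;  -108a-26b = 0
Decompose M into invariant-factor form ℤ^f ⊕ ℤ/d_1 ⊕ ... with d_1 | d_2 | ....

rank_ℚ(R)=2; free=2−2=0
SNF(R) diag = [2, 6] → torsion [2, 6]

Answer: M ≅ ℤ/2 ⊕ ℤ/6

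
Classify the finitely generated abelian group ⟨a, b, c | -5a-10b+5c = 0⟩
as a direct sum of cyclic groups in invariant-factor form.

Answer: M ≅ ℤ^2 ⊕ ℤ/5

Derivation:
rank_ℚ(R)=1; free=3−1=2
SNF(R) diag = [5] → torsion [5]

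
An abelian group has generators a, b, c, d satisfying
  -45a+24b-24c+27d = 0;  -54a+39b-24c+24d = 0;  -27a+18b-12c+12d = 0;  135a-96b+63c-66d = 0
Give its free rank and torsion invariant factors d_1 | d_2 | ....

Answer: M ≅ ℤ/3 ⊕ ℤ/3 ⊕ ℤ/3 ⊕ ℤ/9

Derivation:
rank_ℚ(R)=4; free=4−4=0
SNF(R) diag = [3, 3, 3, 9] → torsion [3, 3, 3, 9]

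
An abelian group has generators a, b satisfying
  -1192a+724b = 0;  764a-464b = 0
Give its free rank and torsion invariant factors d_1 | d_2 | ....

rank_ℚ(R)=2; free=2−2=0
SNF(R) diag = [4, 12] → torsion [4, 12]

Answer: M ≅ ℤ/4 ⊕ ℤ/12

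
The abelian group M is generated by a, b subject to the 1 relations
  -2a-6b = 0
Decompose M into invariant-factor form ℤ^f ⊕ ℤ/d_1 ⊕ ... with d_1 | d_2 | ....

rank_ℚ(R)=1; free=2−1=1
SNF(R) diag = [2] → torsion [2]

Answer: M ≅ ℤ^1 ⊕ ℤ/2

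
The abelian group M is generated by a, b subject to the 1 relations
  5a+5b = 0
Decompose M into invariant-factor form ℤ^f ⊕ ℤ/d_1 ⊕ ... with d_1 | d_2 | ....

Answer: M ≅ ℤ^1 ⊕ ℤ/5

Derivation:
rank_ℚ(R)=1; free=2−1=1
SNF(R) diag = [5] → torsion [5]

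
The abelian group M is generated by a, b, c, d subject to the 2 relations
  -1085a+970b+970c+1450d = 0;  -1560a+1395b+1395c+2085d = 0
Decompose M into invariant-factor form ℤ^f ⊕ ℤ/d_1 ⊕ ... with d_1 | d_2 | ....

rank_ℚ(R)=2; free=4−2=2
SNF(R) diag = [5, 15] → torsion [5, 15]

Answer: M ≅ ℤ^2 ⊕ ℤ/5 ⊕ ℤ/15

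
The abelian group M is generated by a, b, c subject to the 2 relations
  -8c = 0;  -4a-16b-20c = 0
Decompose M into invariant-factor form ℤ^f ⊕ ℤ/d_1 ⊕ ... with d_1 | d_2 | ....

rank_ℚ(R)=2; free=3−2=1
SNF(R) diag = [4, 8] → torsion [4, 8]

Answer: M ≅ ℤ^1 ⊕ ℤ/4 ⊕ ℤ/8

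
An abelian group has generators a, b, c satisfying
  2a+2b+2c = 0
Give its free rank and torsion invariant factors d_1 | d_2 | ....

rank_ℚ(R)=1; free=3−1=2
SNF(R) diag = [2] → torsion [2]

Answer: M ≅ ℤ^2 ⊕ ℤ/2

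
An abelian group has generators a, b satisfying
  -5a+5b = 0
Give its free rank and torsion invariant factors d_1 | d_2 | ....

rank_ℚ(R)=1; free=2−1=1
SNF(R) diag = [5] → torsion [5]

Answer: M ≅ ℤ^1 ⊕ ℤ/5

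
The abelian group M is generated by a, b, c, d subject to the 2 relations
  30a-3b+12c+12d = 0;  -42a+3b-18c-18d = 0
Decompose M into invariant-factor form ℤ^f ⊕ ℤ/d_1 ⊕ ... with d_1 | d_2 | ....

Answer: M ≅ ℤ^2 ⊕ ℤ/3 ⊕ ℤ/6

Derivation:
rank_ℚ(R)=2; free=4−2=2
SNF(R) diag = [3, 6] → torsion [3, 6]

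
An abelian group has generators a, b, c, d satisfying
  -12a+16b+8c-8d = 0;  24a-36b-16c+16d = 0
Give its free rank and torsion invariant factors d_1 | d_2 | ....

rank_ℚ(R)=2; free=4−2=2
SNF(R) diag = [4, 4] → torsion [4, 4]

Answer: M ≅ ℤ^2 ⊕ ℤ/4 ⊕ ℤ/4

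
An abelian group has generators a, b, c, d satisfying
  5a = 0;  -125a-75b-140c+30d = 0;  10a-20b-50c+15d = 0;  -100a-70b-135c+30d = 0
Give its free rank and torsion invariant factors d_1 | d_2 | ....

Answer: M ≅ ℤ/5 ⊕ ℤ/5 ⊕ ℤ/5 ⊕ ℤ/15

Derivation:
rank_ℚ(R)=4; free=4−4=0
SNF(R) diag = [5, 5, 5, 15] → torsion [5, 5, 5, 15]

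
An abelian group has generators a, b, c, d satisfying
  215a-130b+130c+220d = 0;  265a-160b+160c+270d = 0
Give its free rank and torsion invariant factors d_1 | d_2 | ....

rank_ℚ(R)=2; free=4−2=2
SNF(R) diag = [5, 10] → torsion [5, 10]

Answer: M ≅ ℤ^2 ⊕ ℤ/5 ⊕ ℤ/10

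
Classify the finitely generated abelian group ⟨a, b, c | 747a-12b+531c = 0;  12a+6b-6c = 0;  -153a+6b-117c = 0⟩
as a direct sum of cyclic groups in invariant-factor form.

Answer: M ≅ ℤ/3 ⊕ ℤ/6 ⊕ ℤ/18

Derivation:
rank_ℚ(R)=3; free=3−3=0
SNF(R) diag = [3, 6, 18] → torsion [3, 6, 18]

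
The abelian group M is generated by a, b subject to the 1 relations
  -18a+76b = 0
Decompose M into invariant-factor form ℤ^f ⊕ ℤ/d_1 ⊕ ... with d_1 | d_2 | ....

Answer: M ≅ ℤ^1 ⊕ ℤ/2

Derivation:
rank_ℚ(R)=1; free=2−1=1
SNF(R) diag = [2] → torsion [2]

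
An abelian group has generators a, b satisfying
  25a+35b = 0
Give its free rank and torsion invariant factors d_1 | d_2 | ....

Answer: M ≅ ℤ^1 ⊕ ℤ/5

Derivation:
rank_ℚ(R)=1; free=2−1=1
SNF(R) diag = [5] → torsion [5]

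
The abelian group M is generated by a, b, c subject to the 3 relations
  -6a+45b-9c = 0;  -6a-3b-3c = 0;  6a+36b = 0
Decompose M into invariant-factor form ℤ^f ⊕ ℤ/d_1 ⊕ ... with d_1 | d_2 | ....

Answer: M ≅ ℤ/3 ⊕ ℤ/6 ⊕ ℤ/18

Derivation:
rank_ℚ(R)=3; free=3−3=0
SNF(R) diag = [3, 6, 18] → torsion [3, 6, 18]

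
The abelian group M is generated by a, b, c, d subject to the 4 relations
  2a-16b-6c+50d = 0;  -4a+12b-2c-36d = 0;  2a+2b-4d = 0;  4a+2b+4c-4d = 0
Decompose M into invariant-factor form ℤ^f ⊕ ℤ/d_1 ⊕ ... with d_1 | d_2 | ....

Answer: M ≅ ℤ/2 ⊕ ℤ/2 ⊕ ℤ/6 ⊕ ℤ/6

Derivation:
rank_ℚ(R)=4; free=4−4=0
SNF(R) diag = [2, 2, 6, 6] → torsion [2, 2, 6, 6]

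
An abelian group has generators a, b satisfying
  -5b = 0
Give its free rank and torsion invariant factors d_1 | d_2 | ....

rank_ℚ(R)=1; free=2−1=1
SNF(R) diag = [5] → torsion [5]

Answer: M ≅ ℤ^1 ⊕ ℤ/5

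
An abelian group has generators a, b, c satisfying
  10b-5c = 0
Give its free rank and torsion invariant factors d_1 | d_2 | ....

Answer: M ≅ ℤ^2 ⊕ ℤ/5

Derivation:
rank_ℚ(R)=1; free=3−1=2
SNF(R) diag = [5] → torsion [5]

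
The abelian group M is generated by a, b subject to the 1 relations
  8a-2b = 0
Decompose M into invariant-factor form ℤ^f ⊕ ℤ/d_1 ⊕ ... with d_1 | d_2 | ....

Answer: M ≅ ℤ^1 ⊕ ℤ/2

Derivation:
rank_ℚ(R)=1; free=2−1=1
SNF(R) diag = [2] → torsion [2]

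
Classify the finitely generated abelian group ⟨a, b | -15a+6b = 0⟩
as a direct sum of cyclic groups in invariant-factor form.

rank_ℚ(R)=1; free=2−1=1
SNF(R) diag = [3] → torsion [3]

Answer: M ≅ ℤ^1 ⊕ ℤ/3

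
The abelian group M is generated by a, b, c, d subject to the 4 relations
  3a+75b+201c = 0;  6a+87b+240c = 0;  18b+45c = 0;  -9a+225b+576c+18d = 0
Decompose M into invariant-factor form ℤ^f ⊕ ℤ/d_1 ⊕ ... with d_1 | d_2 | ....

rank_ℚ(R)=4; free=4−4=0
SNF(R) diag = [3, 9, 9, 18] → torsion [3, 9, 9, 18]

Answer: M ≅ ℤ/3 ⊕ ℤ/9 ⊕ ℤ/9 ⊕ ℤ/18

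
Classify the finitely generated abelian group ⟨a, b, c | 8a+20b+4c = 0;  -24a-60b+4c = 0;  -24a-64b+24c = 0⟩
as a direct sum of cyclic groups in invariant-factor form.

Answer: M ≅ ℤ/4 ⊕ ℤ/8 ⊕ ℤ/16

Derivation:
rank_ℚ(R)=3; free=3−3=0
SNF(R) diag = [4, 8, 16] → torsion [4, 8, 16]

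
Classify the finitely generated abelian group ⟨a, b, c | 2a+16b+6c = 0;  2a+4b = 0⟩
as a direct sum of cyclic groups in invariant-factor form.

Answer: M ≅ ℤ^1 ⊕ ℤ/2 ⊕ ℤ/6

Derivation:
rank_ℚ(R)=2; free=3−2=1
SNF(R) diag = [2, 6] → torsion [2, 6]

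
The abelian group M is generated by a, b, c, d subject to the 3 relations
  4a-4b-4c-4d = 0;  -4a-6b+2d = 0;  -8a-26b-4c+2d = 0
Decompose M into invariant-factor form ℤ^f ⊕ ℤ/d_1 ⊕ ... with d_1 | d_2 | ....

rank_ℚ(R)=3; free=4−3=1
SNF(R) diag = [2, 4, 4] → torsion [2, 4, 4]

Answer: M ≅ ℤ^1 ⊕ ℤ/2 ⊕ ℤ/4 ⊕ ℤ/4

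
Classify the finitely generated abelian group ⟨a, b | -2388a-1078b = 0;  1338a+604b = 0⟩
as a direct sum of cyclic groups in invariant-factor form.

Answer: M ≅ ℤ/2 ⊕ ℤ/6

Derivation:
rank_ℚ(R)=2; free=2−2=0
SNF(R) diag = [2, 6] → torsion [2, 6]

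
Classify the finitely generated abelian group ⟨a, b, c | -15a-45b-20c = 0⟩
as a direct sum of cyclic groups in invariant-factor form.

Answer: M ≅ ℤ^2 ⊕ ℤ/5

Derivation:
rank_ℚ(R)=1; free=3−1=2
SNF(R) diag = [5] → torsion [5]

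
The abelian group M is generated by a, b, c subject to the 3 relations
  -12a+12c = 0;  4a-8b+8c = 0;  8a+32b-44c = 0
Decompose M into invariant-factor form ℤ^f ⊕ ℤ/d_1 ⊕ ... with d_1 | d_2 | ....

rank_ℚ(R)=3; free=3−3=0
SNF(R) diag = [4, 12, 24] → torsion [4, 12, 24]

Answer: M ≅ ℤ/4 ⊕ ℤ/12 ⊕ ℤ/24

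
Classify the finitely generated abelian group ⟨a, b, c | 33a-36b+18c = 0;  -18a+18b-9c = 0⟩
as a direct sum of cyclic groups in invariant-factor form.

rank_ℚ(R)=2; free=3−2=1
SNF(R) diag = [3, 9] → torsion [3, 9]

Answer: M ≅ ℤ^1 ⊕ ℤ/3 ⊕ ℤ/9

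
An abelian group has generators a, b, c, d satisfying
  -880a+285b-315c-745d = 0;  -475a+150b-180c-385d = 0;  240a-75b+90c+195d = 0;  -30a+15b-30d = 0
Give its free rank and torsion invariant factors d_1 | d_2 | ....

rank_ℚ(R)=4; free=4−4=0
SNF(R) diag = [5, 15, 45, 45] → torsion [5, 15, 45, 45]

Answer: M ≅ ℤ/5 ⊕ ℤ/15 ⊕ ℤ/45 ⊕ ℤ/45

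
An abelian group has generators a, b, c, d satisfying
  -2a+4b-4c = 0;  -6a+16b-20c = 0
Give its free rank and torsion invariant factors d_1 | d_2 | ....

rank_ℚ(R)=2; free=4−2=2
SNF(R) diag = [2, 4] → torsion [2, 4]

Answer: M ≅ ℤ^2 ⊕ ℤ/2 ⊕ ℤ/4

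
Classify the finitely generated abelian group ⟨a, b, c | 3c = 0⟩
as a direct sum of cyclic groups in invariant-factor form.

rank_ℚ(R)=1; free=3−1=2
SNF(R) diag = [3] → torsion [3]

Answer: M ≅ ℤ^2 ⊕ ℤ/3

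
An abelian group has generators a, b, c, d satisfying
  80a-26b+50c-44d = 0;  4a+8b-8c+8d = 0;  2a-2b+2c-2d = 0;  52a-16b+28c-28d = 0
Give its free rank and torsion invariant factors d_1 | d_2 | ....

Answer: M ≅ ℤ/2 ⊕ ℤ/6 ⊕ ℤ/12 ⊕ ℤ/12

Derivation:
rank_ℚ(R)=4; free=4−4=0
SNF(R) diag = [2, 6, 12, 12] → torsion [2, 6, 12, 12]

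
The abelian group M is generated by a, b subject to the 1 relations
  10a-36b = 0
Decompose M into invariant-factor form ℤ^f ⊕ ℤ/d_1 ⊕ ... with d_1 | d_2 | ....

Answer: M ≅ ℤ^1 ⊕ ℤ/2

Derivation:
rank_ℚ(R)=1; free=2−1=1
SNF(R) diag = [2] → torsion [2]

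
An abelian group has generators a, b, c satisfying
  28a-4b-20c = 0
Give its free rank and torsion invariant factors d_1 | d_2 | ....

rank_ℚ(R)=1; free=3−1=2
SNF(R) diag = [4] → torsion [4]

Answer: M ≅ ℤ^2 ⊕ ℤ/4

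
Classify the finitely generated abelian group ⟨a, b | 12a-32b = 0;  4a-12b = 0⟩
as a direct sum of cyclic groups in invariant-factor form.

rank_ℚ(R)=2; free=2−2=0
SNF(R) diag = [4, 4] → torsion [4, 4]

Answer: M ≅ ℤ/4 ⊕ ℤ/4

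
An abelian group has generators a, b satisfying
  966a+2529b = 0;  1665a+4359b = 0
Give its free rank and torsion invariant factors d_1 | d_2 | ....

Answer: M ≅ ℤ/3 ⊕ ℤ/3

Derivation:
rank_ℚ(R)=2; free=2−2=0
SNF(R) diag = [3, 3] → torsion [3, 3]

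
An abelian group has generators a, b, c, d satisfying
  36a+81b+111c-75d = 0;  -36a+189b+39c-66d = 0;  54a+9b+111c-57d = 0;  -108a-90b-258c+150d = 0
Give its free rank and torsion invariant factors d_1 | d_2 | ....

rank_ℚ(R)=4; free=4−4=0
SNF(R) diag = [3, 9, 18, 36] → torsion [3, 9, 18, 36]

Answer: M ≅ ℤ/3 ⊕ ℤ/9 ⊕ ℤ/18 ⊕ ℤ/36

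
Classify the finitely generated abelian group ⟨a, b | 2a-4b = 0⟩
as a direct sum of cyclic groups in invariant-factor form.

Answer: M ≅ ℤ^1 ⊕ ℤ/2

Derivation:
rank_ℚ(R)=1; free=2−1=1
SNF(R) diag = [2] → torsion [2]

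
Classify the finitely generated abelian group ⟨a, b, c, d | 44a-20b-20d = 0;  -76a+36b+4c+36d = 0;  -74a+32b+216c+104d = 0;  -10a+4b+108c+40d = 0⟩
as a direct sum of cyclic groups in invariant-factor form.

rank_ℚ(R)=4; free=4−4=0
SNF(R) diag = [2, 4, 12, 36] → torsion [2, 4, 12, 36]

Answer: M ≅ ℤ/2 ⊕ ℤ/4 ⊕ ℤ/12 ⊕ ℤ/36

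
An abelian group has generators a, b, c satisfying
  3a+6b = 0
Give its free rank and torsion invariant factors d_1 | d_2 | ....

Answer: M ≅ ℤ^2 ⊕ ℤ/3

Derivation:
rank_ℚ(R)=1; free=3−1=2
SNF(R) diag = [3] → torsion [3]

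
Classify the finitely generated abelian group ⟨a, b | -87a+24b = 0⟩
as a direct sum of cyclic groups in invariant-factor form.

rank_ℚ(R)=1; free=2−1=1
SNF(R) diag = [3] → torsion [3]

Answer: M ≅ ℤ^1 ⊕ ℤ/3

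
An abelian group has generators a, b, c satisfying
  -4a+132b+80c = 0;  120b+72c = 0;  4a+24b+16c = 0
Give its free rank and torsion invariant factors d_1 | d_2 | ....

Answer: M ≅ ℤ/4 ⊕ ℤ/12 ⊕ ℤ/24

Derivation:
rank_ℚ(R)=3; free=3−3=0
SNF(R) diag = [4, 12, 24] → torsion [4, 12, 24]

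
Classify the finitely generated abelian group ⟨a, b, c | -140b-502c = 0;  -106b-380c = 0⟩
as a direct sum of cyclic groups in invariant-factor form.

Answer: M ≅ ℤ^1 ⊕ ℤ/2 ⊕ ℤ/6

Derivation:
rank_ℚ(R)=2; free=3−2=1
SNF(R) diag = [2, 6] → torsion [2, 6]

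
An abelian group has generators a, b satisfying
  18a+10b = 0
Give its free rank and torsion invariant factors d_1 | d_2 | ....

Answer: M ≅ ℤ^1 ⊕ ℤ/2

Derivation:
rank_ℚ(R)=1; free=2−1=1
SNF(R) diag = [2] → torsion [2]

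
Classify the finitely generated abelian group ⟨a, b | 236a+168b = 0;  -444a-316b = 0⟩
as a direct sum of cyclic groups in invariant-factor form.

rank_ℚ(R)=2; free=2−2=0
SNF(R) diag = [4, 4] → torsion [4, 4]

Answer: M ≅ ℤ/4 ⊕ ℤ/4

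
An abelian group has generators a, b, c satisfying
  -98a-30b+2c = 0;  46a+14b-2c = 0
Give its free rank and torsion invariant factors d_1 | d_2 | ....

rank_ℚ(R)=2; free=3−2=1
SNF(R) diag = [2, 4] → torsion [2, 4]

Answer: M ≅ ℤ^1 ⊕ ℤ/2 ⊕ ℤ/4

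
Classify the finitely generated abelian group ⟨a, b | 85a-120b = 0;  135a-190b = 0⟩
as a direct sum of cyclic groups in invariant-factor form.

Answer: M ≅ ℤ/5 ⊕ ℤ/10

Derivation:
rank_ℚ(R)=2; free=2−2=0
SNF(R) diag = [5, 10] → torsion [5, 10]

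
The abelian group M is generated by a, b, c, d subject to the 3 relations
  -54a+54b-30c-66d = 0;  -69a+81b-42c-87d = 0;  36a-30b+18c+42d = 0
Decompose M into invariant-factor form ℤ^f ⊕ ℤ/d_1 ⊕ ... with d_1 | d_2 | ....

Answer: M ≅ ℤ^1 ⊕ ℤ/3 ⊕ ℤ/6 ⊕ ℤ/6

Derivation:
rank_ℚ(R)=3; free=4−3=1
SNF(R) diag = [3, 6, 6] → torsion [3, 6, 6]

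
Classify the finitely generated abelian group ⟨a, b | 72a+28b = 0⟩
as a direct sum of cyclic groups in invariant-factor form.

Answer: M ≅ ℤ^1 ⊕ ℤ/4

Derivation:
rank_ℚ(R)=1; free=2−1=1
SNF(R) diag = [4] → torsion [4]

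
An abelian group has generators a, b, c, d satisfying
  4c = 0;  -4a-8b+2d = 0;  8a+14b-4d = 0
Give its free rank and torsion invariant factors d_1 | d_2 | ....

rank_ℚ(R)=3; free=4−3=1
SNF(R) diag = [2, 2, 4] → torsion [2, 2, 4]

Answer: M ≅ ℤ^1 ⊕ ℤ/2 ⊕ ℤ/2 ⊕ ℤ/4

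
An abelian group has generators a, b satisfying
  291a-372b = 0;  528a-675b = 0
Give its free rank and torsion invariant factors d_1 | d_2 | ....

rank_ℚ(R)=2; free=2−2=0
SNF(R) diag = [3, 3] → torsion [3, 3]

Answer: M ≅ ℤ/3 ⊕ ℤ/3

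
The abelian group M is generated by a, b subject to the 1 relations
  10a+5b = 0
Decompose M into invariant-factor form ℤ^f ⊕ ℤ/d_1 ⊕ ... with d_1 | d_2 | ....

Answer: M ≅ ℤ^1 ⊕ ℤ/5

Derivation:
rank_ℚ(R)=1; free=2−1=1
SNF(R) diag = [5] → torsion [5]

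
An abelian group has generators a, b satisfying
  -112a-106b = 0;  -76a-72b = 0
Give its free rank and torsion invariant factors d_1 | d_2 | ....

rank_ℚ(R)=2; free=2−2=0
SNF(R) diag = [2, 4] → torsion [2, 4]

Answer: M ≅ ℤ/2 ⊕ ℤ/4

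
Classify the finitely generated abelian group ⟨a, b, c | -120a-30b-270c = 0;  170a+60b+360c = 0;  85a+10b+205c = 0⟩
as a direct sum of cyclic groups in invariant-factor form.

rank_ℚ(R)=3; free=3−3=0
SNF(R) diag = [5, 10, 30] → torsion [5, 10, 30]

Answer: M ≅ ℤ/5 ⊕ ℤ/10 ⊕ ℤ/30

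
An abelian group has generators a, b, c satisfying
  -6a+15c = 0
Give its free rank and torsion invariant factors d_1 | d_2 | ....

Answer: M ≅ ℤ^2 ⊕ ℤ/3

Derivation:
rank_ℚ(R)=1; free=3−1=2
SNF(R) diag = [3] → torsion [3]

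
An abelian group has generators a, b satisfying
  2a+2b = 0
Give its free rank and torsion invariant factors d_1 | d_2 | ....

rank_ℚ(R)=1; free=2−1=1
SNF(R) diag = [2] → torsion [2]

Answer: M ≅ ℤ^1 ⊕ ℤ/2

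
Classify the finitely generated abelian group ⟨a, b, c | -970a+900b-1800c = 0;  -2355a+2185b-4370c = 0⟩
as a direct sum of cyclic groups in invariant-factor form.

rank_ℚ(R)=2; free=3−2=1
SNF(R) diag = [5, 10] → torsion [5, 10]

Answer: M ≅ ℤ^1 ⊕ ℤ/5 ⊕ ℤ/10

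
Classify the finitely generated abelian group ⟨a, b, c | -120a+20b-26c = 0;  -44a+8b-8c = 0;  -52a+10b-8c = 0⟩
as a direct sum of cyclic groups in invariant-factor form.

Answer: M ≅ ℤ/2 ⊕ ℤ/2 ⊕ ℤ/4

Derivation:
rank_ℚ(R)=3; free=3−3=0
SNF(R) diag = [2, 2, 4] → torsion [2, 2, 4]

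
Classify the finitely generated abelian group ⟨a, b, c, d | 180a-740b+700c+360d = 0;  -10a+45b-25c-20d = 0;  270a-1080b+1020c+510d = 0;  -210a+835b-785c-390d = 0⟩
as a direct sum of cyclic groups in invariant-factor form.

Answer: M ≅ ℤ/5 ⊕ ℤ/10 ⊕ ℤ/30 ⊕ ℤ/60

Derivation:
rank_ℚ(R)=4; free=4−4=0
SNF(R) diag = [5, 10, 30, 60] → torsion [5, 10, 30, 60]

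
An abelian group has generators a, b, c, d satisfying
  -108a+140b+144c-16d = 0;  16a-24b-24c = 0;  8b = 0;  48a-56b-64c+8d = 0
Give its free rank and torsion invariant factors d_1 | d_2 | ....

rank_ℚ(R)=4; free=4−4=0
SNF(R) diag = [4, 8, 8, 8] → torsion [4, 8, 8, 8]

Answer: M ≅ ℤ/4 ⊕ ℤ/8 ⊕ ℤ/8 ⊕ ℤ/8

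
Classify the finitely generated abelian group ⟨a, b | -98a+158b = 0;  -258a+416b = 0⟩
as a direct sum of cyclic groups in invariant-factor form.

Answer: M ≅ ℤ/2 ⊕ ℤ/2

Derivation:
rank_ℚ(R)=2; free=2−2=0
SNF(R) diag = [2, 2] → torsion [2, 2]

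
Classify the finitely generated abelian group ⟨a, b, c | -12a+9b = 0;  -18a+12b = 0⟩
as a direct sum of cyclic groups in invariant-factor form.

rank_ℚ(R)=2; free=3−2=1
SNF(R) diag = [3, 6] → torsion [3, 6]

Answer: M ≅ ℤ^1 ⊕ ℤ/3 ⊕ ℤ/6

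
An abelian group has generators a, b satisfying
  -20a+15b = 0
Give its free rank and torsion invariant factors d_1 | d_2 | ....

rank_ℚ(R)=1; free=2−1=1
SNF(R) diag = [5] → torsion [5]

Answer: M ≅ ℤ^1 ⊕ ℤ/5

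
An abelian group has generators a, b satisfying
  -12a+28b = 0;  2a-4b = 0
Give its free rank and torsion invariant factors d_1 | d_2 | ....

Answer: M ≅ ℤ/2 ⊕ ℤ/4

Derivation:
rank_ℚ(R)=2; free=2−2=0
SNF(R) diag = [2, 4] → torsion [2, 4]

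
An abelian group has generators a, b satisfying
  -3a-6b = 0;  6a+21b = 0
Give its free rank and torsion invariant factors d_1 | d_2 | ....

rank_ℚ(R)=2; free=2−2=0
SNF(R) diag = [3, 9] → torsion [3, 9]

Answer: M ≅ ℤ/3 ⊕ ℤ/9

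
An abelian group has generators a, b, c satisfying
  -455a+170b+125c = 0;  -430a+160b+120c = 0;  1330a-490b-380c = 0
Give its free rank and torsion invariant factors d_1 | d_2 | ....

Answer: M ≅ ℤ/5 ⊕ ℤ/10 ⊕ ℤ/30

Derivation:
rank_ℚ(R)=3; free=3−3=0
SNF(R) diag = [5, 10, 30] → torsion [5, 10, 30]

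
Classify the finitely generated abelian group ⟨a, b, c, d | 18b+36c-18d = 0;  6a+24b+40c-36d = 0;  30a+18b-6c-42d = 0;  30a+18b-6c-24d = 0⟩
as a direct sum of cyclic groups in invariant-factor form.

Answer: M ≅ ℤ/2 ⊕ ℤ/6 ⊕ ℤ/18 ⊕ ℤ/18

Derivation:
rank_ℚ(R)=4; free=4−4=0
SNF(R) diag = [2, 6, 18, 18] → torsion [2, 6, 18, 18]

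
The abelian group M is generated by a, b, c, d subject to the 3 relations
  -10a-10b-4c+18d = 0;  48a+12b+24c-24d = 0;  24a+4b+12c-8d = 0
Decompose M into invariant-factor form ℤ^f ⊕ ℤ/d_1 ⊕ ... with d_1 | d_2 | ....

Answer: M ≅ ℤ^1 ⊕ ℤ/2 ⊕ ℤ/4 ⊕ ℤ/12

Derivation:
rank_ℚ(R)=3; free=4−3=1
SNF(R) diag = [2, 4, 12] → torsion [2, 4, 12]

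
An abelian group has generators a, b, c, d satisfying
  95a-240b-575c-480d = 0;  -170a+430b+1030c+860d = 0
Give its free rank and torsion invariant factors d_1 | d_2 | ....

Answer: M ≅ ℤ^2 ⊕ ℤ/5 ⊕ ℤ/10

Derivation:
rank_ℚ(R)=2; free=4−2=2
SNF(R) diag = [5, 10] → torsion [5, 10]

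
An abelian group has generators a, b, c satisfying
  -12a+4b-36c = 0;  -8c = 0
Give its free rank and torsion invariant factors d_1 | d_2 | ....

Answer: M ≅ ℤ^1 ⊕ ℤ/4 ⊕ ℤ/8

Derivation:
rank_ℚ(R)=2; free=3−2=1
SNF(R) diag = [4, 8] → torsion [4, 8]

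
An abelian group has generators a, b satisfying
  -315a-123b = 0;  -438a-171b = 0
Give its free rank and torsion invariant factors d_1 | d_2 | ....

Answer: M ≅ ℤ/3 ⊕ ℤ/3

Derivation:
rank_ℚ(R)=2; free=2−2=0
SNF(R) diag = [3, 3] → torsion [3, 3]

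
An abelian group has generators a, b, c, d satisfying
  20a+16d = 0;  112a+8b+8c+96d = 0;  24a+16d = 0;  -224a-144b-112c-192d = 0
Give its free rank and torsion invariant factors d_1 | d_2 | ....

rank_ℚ(R)=4; free=4−4=0
SNF(R) diag = [4, 8, 16, 32] → torsion [4, 8, 16, 32]

Answer: M ≅ ℤ/4 ⊕ ℤ/8 ⊕ ℤ/16 ⊕ ℤ/32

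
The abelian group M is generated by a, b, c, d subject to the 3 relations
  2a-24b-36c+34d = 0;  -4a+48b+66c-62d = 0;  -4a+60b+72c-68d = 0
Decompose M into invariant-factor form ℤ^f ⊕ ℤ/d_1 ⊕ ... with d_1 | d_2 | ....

Answer: M ≅ ℤ^1 ⊕ ℤ/2 ⊕ ℤ/6 ⊕ ℤ/12

Derivation:
rank_ℚ(R)=3; free=4−3=1
SNF(R) diag = [2, 6, 12] → torsion [2, 6, 12]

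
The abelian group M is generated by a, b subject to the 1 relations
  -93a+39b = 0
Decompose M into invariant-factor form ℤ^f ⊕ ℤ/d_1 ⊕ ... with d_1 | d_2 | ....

Answer: M ≅ ℤ^1 ⊕ ℤ/3

Derivation:
rank_ℚ(R)=1; free=2−1=1
SNF(R) diag = [3] → torsion [3]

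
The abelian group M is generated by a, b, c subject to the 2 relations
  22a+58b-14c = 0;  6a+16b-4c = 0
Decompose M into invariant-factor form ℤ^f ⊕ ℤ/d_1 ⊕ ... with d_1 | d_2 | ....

Answer: M ≅ ℤ^1 ⊕ ℤ/2 ⊕ ℤ/2

Derivation:
rank_ℚ(R)=2; free=3−2=1
SNF(R) diag = [2, 2] → torsion [2, 2]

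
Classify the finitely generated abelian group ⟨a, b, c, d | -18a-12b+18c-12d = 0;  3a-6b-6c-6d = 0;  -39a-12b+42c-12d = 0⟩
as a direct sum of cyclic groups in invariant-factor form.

Answer: M ≅ ℤ^1 ⊕ ℤ/3 ⊕ ℤ/6 ⊕ ℤ/18

Derivation:
rank_ℚ(R)=3; free=4−3=1
SNF(R) diag = [3, 6, 18] → torsion [3, 6, 18]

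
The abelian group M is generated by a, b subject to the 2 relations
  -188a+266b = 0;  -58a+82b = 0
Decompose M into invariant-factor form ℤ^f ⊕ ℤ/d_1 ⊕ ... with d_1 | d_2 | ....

rank_ℚ(R)=2; free=2−2=0
SNF(R) diag = [2, 6] → torsion [2, 6]

Answer: M ≅ ℤ/2 ⊕ ℤ/6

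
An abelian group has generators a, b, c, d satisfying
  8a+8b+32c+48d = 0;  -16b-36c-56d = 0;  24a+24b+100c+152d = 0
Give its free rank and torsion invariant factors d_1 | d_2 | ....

rank_ℚ(R)=3; free=4−3=1
SNF(R) diag = [4, 8, 16] → torsion [4, 8, 16]

Answer: M ≅ ℤ^1 ⊕ ℤ/4 ⊕ ℤ/8 ⊕ ℤ/16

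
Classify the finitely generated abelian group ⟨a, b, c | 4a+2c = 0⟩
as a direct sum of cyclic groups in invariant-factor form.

rank_ℚ(R)=1; free=3−1=2
SNF(R) diag = [2] → torsion [2]

Answer: M ≅ ℤ^2 ⊕ ℤ/2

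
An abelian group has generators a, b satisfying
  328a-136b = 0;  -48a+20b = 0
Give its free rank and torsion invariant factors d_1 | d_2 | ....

Answer: M ≅ ℤ/4 ⊕ ℤ/8

Derivation:
rank_ℚ(R)=2; free=2−2=0
SNF(R) diag = [4, 8] → torsion [4, 8]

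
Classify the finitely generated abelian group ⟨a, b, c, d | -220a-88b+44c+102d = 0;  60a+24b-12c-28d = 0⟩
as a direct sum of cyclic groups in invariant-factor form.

Answer: M ≅ ℤ^2 ⊕ ℤ/2 ⊕ ℤ/4

Derivation:
rank_ℚ(R)=2; free=4−2=2
SNF(R) diag = [2, 4] → torsion [2, 4]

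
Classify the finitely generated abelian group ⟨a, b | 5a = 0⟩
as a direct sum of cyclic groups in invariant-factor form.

rank_ℚ(R)=1; free=2−1=1
SNF(R) diag = [5] → torsion [5]

Answer: M ≅ ℤ^1 ⊕ ℤ/5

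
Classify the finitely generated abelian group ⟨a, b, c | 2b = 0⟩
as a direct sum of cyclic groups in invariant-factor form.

rank_ℚ(R)=1; free=3−1=2
SNF(R) diag = [2] → torsion [2]

Answer: M ≅ ℤ^2 ⊕ ℤ/2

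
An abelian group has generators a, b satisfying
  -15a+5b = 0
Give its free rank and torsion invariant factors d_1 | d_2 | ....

Answer: M ≅ ℤ^1 ⊕ ℤ/5

Derivation:
rank_ℚ(R)=1; free=2−1=1
SNF(R) diag = [5] → torsion [5]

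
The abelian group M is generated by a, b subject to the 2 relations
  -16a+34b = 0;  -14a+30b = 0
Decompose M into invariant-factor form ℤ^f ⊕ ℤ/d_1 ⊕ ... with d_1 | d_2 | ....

rank_ℚ(R)=2; free=2−2=0
SNF(R) diag = [2, 2] → torsion [2, 2]

Answer: M ≅ ℤ/2 ⊕ ℤ/2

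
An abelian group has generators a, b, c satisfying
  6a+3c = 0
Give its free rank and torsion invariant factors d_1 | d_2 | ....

Answer: M ≅ ℤ^2 ⊕ ℤ/3

Derivation:
rank_ℚ(R)=1; free=3−1=2
SNF(R) diag = [3] → torsion [3]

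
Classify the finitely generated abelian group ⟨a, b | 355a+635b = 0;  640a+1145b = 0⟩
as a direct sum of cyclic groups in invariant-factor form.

rank_ℚ(R)=2; free=2−2=0
SNF(R) diag = [5, 15] → torsion [5, 15]

Answer: M ≅ ℤ/5 ⊕ ℤ/15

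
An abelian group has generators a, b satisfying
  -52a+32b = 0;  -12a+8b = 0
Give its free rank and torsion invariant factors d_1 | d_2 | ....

Answer: M ≅ ℤ/4 ⊕ ℤ/8

Derivation:
rank_ℚ(R)=2; free=2−2=0
SNF(R) diag = [4, 8] → torsion [4, 8]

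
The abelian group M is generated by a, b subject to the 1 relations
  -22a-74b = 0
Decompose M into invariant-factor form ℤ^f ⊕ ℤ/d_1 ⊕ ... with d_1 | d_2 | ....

Answer: M ≅ ℤ^1 ⊕ ℤ/2

Derivation:
rank_ℚ(R)=1; free=2−1=1
SNF(R) diag = [2] → torsion [2]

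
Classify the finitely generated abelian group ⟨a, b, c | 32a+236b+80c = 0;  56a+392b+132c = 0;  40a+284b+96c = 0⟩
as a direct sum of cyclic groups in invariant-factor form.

Answer: M ≅ ℤ/4 ⊕ ℤ/4 ⊕ ℤ/8

Derivation:
rank_ℚ(R)=3; free=3−3=0
SNF(R) diag = [4, 4, 8] → torsion [4, 4, 8]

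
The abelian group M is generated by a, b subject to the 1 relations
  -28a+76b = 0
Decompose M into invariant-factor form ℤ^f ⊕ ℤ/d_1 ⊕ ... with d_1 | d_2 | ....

Answer: M ≅ ℤ^1 ⊕ ℤ/4

Derivation:
rank_ℚ(R)=1; free=2−1=1
SNF(R) diag = [4] → torsion [4]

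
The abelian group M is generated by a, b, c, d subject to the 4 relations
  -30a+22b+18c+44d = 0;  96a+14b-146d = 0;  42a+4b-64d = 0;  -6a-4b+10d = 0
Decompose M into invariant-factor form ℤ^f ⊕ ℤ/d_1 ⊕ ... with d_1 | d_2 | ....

rank_ℚ(R)=4; free=4−4=0
SNF(R) diag = [2, 6, 18, 18] → torsion [2, 6, 18, 18]

Answer: M ≅ ℤ/2 ⊕ ℤ/6 ⊕ ℤ/18 ⊕ ℤ/18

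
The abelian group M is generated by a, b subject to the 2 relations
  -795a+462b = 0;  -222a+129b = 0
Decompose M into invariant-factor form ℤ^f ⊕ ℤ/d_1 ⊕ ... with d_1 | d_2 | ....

Answer: M ≅ ℤ/3 ⊕ ℤ/3

Derivation:
rank_ℚ(R)=2; free=2−2=0
SNF(R) diag = [3, 3] → torsion [3, 3]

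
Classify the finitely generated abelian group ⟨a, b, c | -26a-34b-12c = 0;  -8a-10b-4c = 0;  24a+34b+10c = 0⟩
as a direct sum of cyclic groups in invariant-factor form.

rank_ℚ(R)=3; free=3−3=0
SNF(R) diag = [2, 2, 2] → torsion [2, 2, 2]

Answer: M ≅ ℤ/2 ⊕ ℤ/2 ⊕ ℤ/2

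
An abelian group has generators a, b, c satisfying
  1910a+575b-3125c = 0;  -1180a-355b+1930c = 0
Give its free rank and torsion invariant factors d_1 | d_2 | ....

rank_ℚ(R)=2; free=3−2=1
SNF(R) diag = [5, 15] → torsion [5, 15]

Answer: M ≅ ℤ^1 ⊕ ℤ/5 ⊕ ℤ/15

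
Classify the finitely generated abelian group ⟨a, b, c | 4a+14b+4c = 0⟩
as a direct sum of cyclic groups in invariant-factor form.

rank_ℚ(R)=1; free=3−1=2
SNF(R) diag = [2] → torsion [2]

Answer: M ≅ ℤ^2 ⊕ ℤ/2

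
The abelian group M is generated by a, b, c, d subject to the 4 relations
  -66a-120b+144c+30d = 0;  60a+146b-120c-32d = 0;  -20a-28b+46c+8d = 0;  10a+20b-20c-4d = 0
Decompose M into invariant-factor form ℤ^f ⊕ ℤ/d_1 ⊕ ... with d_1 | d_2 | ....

rank_ℚ(R)=4; free=4−4=0
SNF(R) diag = [2, 2, 6, 6] → torsion [2, 2, 6, 6]

Answer: M ≅ ℤ/2 ⊕ ℤ/2 ⊕ ℤ/6 ⊕ ℤ/6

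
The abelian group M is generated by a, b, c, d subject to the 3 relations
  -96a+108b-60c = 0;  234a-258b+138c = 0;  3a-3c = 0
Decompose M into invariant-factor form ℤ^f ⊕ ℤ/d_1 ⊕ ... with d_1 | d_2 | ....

Answer: M ≅ ℤ^1 ⊕ ℤ/3 ⊕ ℤ/6 ⊕ ℤ/12

Derivation:
rank_ℚ(R)=3; free=4−3=1
SNF(R) diag = [3, 6, 12] → torsion [3, 6, 12]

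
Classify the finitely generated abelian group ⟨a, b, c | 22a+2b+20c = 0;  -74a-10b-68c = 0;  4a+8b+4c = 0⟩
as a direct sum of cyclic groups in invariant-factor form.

rank_ℚ(R)=3; free=3−3=0
SNF(R) diag = [2, 4, 12] → torsion [2, 4, 12]

Answer: M ≅ ℤ/2 ⊕ ℤ/4 ⊕ ℤ/12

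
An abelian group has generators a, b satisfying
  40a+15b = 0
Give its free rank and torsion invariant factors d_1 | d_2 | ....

rank_ℚ(R)=1; free=2−1=1
SNF(R) diag = [5] → torsion [5]

Answer: M ≅ ℤ^1 ⊕ ℤ/5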